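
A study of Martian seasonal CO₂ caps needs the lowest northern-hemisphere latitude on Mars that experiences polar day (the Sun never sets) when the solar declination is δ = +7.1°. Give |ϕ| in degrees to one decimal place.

Polar day requires cos h₀ = −tan ϕ tan δ ≤ −1, i.e. tan ϕ tan δ ≥ 1.
The boundary is |tan ϕ| · |tan δ| = 1, so |ϕ| = 90° − |δ| = 90° − 7.1° = 82.9° in the northern hemisphere.

|ϕ| = 82.9°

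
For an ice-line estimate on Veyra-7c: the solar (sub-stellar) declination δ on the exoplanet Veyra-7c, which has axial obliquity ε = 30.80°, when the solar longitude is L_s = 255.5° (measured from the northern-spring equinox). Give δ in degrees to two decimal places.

sin δ = sin ε · sin L_s = sin 30.80° × sin 255.5° = -0.495733.
δ = arcsin(-0.495733) = -29.72°.

δ = -29.72°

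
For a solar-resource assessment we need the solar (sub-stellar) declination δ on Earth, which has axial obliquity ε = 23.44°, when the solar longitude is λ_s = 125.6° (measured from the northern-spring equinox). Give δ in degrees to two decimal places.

δ = +18.87°

sin δ = sin ε · sin λ_s = sin 23.44° × sin 125.6° = 0.323442.
δ = arcsin(0.323442) = +18.87°.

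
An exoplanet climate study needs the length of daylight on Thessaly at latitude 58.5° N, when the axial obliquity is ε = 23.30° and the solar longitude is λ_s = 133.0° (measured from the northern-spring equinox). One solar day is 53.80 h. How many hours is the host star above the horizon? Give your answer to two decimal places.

Solar declination: sin δ = sin ε · sin λ_s = sin 23.30° × sin 133.0° = 0.28928, so δ = +16.815°.
cos H₀ = −tan φ · tan δ = −tan(+58.5°) × tan(+16.815°) = -0.4932, so H₀ = 2.0865 rad = 119.55°.
Daylight = 2H₀/(2π) × 53.80 h = (2.0865/π) × 53.80 = 35.73 h.

35.73 h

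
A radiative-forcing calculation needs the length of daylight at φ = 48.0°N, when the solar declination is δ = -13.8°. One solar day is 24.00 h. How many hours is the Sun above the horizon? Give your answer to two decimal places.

cos H₀ = −tan φ · tan δ = −tan(+48.0°) × tan(-13.800°) = 0.2728, so H₀ = 1.2945 rad = 74.17°.
Daylight = 2H₀/(2π) × 24.00 h = (1.2945/π) × 24.00 = 9.89 h.

9.89 h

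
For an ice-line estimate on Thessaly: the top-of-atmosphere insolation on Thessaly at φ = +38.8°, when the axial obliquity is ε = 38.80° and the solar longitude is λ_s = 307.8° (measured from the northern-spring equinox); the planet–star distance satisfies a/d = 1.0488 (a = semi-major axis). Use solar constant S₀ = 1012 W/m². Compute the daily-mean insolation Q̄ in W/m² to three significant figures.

Solar declination: sin δ = sin ε · sin λ_s = sin 38.80° × sin 307.8° = -0.49511, so δ = -29.677°.
cos H₀ = −tan(+38.8°) tan(-29.677°) = 0.4582, H₀ = 1.0948 rad.
Bracket: H₀ sin φ sin δ + cos φ cos δ sin H₀ = 1.0948×0.62660×-0.49511 + 0.77934×0.86883×0.88886 = -0.339646 + 0.601860 = 0.262214.
Inverse-square distance factor (a/d)² = 1.0488² = 1.099981.
Q̄ = (S₀/π) × 1.099981 × [bracket] = (1012/π) × 1.099981 × 0.262214 = 92.91 W/m².

Q̄ ≈ 92.9 W/m²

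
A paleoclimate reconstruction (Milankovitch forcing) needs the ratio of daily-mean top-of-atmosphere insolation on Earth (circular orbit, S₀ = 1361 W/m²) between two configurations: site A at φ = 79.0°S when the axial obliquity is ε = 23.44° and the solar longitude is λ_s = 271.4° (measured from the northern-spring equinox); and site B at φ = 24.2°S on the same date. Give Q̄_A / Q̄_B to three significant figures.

— Configuration A (φ=-79.0°):
Solar declination: sin δ = sin ε · sin λ_s = sin 23.44° × sin 271.4° = -0.39767, so δ = -23.433°.
cos H₀ = −tan(-79.0°) tan(-23.433°) = -2.2297 ≤ −1 ⇒ polar day, H₀ = π.
Bracket: H₀ sin φ sin δ + cos φ cos δ sin H₀ = 3.1416×-0.98163×-0.39767 + 0.19081×0.91753×0.00000 = 1.226370 + 0.000000 = 1.226370.
Q̄ = (S₀/π) × [bracket] = (1361/π) × 1.226370 = 531.29 W/m².
— Configuration B (φ=-24.2°):
cos H₀ = −tan(-24.2°) tan(-23.433°) = -0.1948, H₀ = 1.7668 rad.
Bracket: H₀ sin φ sin δ + cos φ cos δ sin H₀ = 1.7668×-0.40992×-0.39767 + 0.91212×0.91753×0.98085 = 0.288011 + 0.820871 = 1.108882.
Q̄ = (S₀/π) × [bracket] = (1361/π) × 1.108882 = 480.39 W/m².
Ratio Q̄_A / Q̄_B = 531.29 / 480.39 = 1.106.

Q̄_A / Q̄_B ≈ 1.11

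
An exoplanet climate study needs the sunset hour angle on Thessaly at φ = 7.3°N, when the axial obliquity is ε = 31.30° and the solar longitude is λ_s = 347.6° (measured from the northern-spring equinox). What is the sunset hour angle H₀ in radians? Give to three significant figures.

H₀ = 1.56 rad

Solar declination: sin δ = sin ε · sin λ_s = sin 31.30° × sin 347.6° = -0.11156, so δ = -6.405°.
cos H₀ = −tan φ · tan δ = −tan(+7.3°) × tan(-6.405°) = 0.0144, so H₀ = 1.5564 rad = 89.18°.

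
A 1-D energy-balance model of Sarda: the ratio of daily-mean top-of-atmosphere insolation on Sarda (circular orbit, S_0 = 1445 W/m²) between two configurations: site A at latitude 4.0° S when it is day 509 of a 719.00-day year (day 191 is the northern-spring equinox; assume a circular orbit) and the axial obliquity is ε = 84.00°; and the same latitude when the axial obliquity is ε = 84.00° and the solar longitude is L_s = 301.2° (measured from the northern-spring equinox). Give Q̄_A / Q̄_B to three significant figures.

Q̄_A / Q̄_B ≈ 1.44

— Configuration A (ϕ=-4.0°):
Solar longitude: L_s = 360° × (509 − 191)/719.00 = 159.221°.
sin δ = sin 84.00° × sin 159.221° = 0.35282, so δ = +20.660°.
cos h₀ = −tan(-4.0°) tan(+20.660°) = 0.0264, h₀ = 1.5444 rad.
Bracket: h₀ sin ϕ sin δ + cos ϕ cos δ sin h₀ = 1.5444×-0.06976×0.35282 + 0.99756×0.93569×0.99965 = -0.038012 + 0.933080 = 0.895068.
Q̄ = (S_0/π) × [bracket] = (1445/π) × 0.895068 = 411.69 W/m².
— Configuration B (ϕ=-4.0°):
Solar declination: sin δ = sin ε · sin L_s = sin 84.00° × sin 301.2° = -0.85068, so δ = -58.286°.
cos h₀ = −tan(-4.0°) tan(-58.286°) = -0.1132, h₀ = 1.6842 rad.
Bracket: h₀ sin ϕ sin δ + cos ϕ cos δ sin h₀ = 1.6842×-0.06976×-0.85068 + 0.99756×0.52569×0.99358 = 0.099946 + 0.521041 = 0.620987.
Q̄ = (S_0/π) × [bracket] = (1445/π) × 0.620987 = 285.63 W/m².
Ratio Q̄_A / Q̄_B = 411.69 / 285.63 = 1.441.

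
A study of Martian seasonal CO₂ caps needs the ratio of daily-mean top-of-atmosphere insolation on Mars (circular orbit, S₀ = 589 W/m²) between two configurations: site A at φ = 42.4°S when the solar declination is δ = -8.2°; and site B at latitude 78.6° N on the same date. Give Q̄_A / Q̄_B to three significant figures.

— Configuration A (φ=-42.4°):
cos H₀ = −tan(-42.4°) tan(-8.200°) = -0.1316, H₀ = 1.7028 rad.
Bracket: H₀ sin φ sin δ + cos φ cos δ sin H₀ = 1.7028×-0.67430×-0.14263 + 0.73846×0.98978×0.99131 = 0.163767 + 0.724561 = 0.888328.
Q̄ = (S₀/π) × [bracket] = (589/π) × 0.888328 = 166.55 W/m².
— Configuration B (φ=+78.6°):
cos H₀ = −tan(+78.6°) tan(-8.200°) = 0.7147, H₀ = 0.7746 rad.
Bracket: H₀ sin φ sin δ + cos φ cos δ sin H₀ = 0.7746×0.98027×-0.14263 + 0.19766×0.98978×0.69946 = -0.108301 + 0.136842 = 0.028541.
Q̄ = (S₀/π) × [bracket] = (589/π) × 0.028541 = 5.3510 W/m².
Ratio Q̄_A / Q̄_B = 166.55 / 5.3510 = 31.13.

Q̄_A / Q̄_B ≈ 31.1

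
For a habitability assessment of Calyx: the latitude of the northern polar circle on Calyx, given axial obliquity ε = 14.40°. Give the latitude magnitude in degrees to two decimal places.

75.60°

The polar circle is the lowest latitude that experiences at least one full rotation of continuous daylight at the northern-summer solstice; it lies at |φ| = 90° − ε = 90° − 14.40° = 75.60°.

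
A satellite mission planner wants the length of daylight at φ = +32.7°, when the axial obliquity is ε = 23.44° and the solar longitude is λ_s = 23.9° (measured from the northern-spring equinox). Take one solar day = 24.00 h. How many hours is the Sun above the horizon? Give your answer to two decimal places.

Solar declination: sin δ = sin ε · sin λ_s = sin 23.44° × sin 23.9° = 0.16116, so δ = +9.274°.
cos H₀ = −tan φ · tan δ = −tan(+32.7°) × tan(+9.274°) = -0.1048, so H₀ = 1.6758 rad = 96.02°.
Daylight = 2H₀/(2π) × 24.00 h = (1.6758/π) × 24.00 = 12.80 h.

12.80 h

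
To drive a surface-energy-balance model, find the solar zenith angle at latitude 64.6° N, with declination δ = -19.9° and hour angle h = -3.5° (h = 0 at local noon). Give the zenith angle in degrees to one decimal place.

cos θ_z = sin φ sin δ + cos φ cos δ cos h = -0.307477 + 0.402570 = 0.095093.
θ_z = arccos(0.095093) = 84.5°.

θ_z = 84.5°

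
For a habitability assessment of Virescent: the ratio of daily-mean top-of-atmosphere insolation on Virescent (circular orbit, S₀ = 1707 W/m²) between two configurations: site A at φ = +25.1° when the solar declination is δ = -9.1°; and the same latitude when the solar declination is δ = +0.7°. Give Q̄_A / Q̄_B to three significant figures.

Q̄_A / Q̄_B ≈ 0.866

— Configuration A (φ=+25.1°):
cos H₀ = −tan(+25.1°) tan(-9.100°) = 0.0750, H₀ = 1.4957 rad.
Bracket: H₀ sin φ sin δ + cos φ cos δ sin H₀ = 1.4957×0.42420×-0.15816 + 0.90557×0.98741×0.99718 = -0.100349 + 0.891647 = 0.791298.
Q̄ = (S₀/π) × [bracket] = (1707/π) × 0.791298 = 429.96 W/m².
— Configuration B (φ=+25.1°):
cos H₀ = −tan(+25.1°) tan(+0.700°) = -0.0057, H₀ = 1.5765 rad.
Bracket: H₀ sin φ sin δ + cos φ cos δ sin H₀ = 1.5765×0.42420×0.01222 + 0.90557×0.99993×0.99998 = 0.008172 + 0.905488 = 0.913660.
Q̄ = (S₀/π) × [bracket] = (1707/π) × 0.913660 = 496.44 W/m².
Ratio Q̄_A / Q̄_B = 429.96 / 496.44 = 0.8661.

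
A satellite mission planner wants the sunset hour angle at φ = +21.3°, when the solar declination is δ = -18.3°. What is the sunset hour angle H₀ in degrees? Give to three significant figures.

H₀ = 82.6°

cos H₀ = −tan φ · tan δ = −tan(+21.3°) × tan(-18.300°) = 0.1289, so H₀ = 1.4415 rad = 82.59°.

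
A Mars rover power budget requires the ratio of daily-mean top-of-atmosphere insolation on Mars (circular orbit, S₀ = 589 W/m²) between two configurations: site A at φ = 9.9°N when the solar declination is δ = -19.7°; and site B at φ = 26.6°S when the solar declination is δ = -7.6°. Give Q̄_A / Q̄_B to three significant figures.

Q̄_A / Q̄_B ≈ 0.854

— Configuration A (φ=+9.9°):
cos H₀ = −tan(+9.9°) tan(-19.700°) = 0.0625, H₀ = 1.5083 rad.
Bracket: H₀ sin φ sin δ + cos φ cos δ sin H₀ = 1.5083×0.17193×-0.33710 + 0.98511×0.94147×0.99805 = -0.087417 + 0.925643 = 0.838226.
Q̄ = (S₀/π) × [bracket] = (589/π) × 0.838226 = 157.15 W/m².
— Configuration B (φ=-26.6°):
cos H₀ = −tan(-26.6°) tan(-7.600°) = -0.0668, H₀ = 1.6377 rad.
Bracket: H₀ sin φ sin δ + cos φ cos δ sin H₀ = 1.6377×-0.44776×-0.13226 + 0.89415×0.99122×0.99777 = 0.096986 + 0.884323 = 0.981309.
Q̄ = (S₀/π) × [bracket] = (589/π) × 0.981309 = 183.98 W/m².
Ratio Q̄_A / Q̄_B = 157.15 / 183.98 = 0.8542.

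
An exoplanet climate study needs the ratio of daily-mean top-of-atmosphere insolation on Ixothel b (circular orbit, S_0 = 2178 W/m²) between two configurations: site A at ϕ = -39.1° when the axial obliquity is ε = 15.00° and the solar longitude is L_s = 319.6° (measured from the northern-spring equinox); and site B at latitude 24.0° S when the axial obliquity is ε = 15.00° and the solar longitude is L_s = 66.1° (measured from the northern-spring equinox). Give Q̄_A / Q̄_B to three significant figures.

Q̄_A / Q̄_B ≈ 1.27

— Configuration A (ϕ=-39.1°):
Solar declination: sin δ = sin ε · sin L_s = sin 15.00° × sin 319.6° = -0.16775, so δ = -9.657°.
cos h₀ = −tan(-39.1°) tan(-9.657°) = -0.1383, h₀ = 1.7095 rad.
Bracket: h₀ sin ϕ sin δ + cos ϕ cos δ sin h₀ = 1.7095×-0.63068×-0.16775 + 0.77605×0.98583×0.99039 = 0.180859 + 0.757701 = 0.938560.
Q̄ = (S_0/π) × [bracket] = (2178/π) × 0.938560 = 650.68 W/m².
— Configuration B (ϕ=-24.0°):
Solar declination: sin δ = sin ε · sin L_s = sin 15.00° × sin 66.1° = 0.23663, so δ = +13.688°.
cos h₀ = −tan(-24.0°) tan(+13.688°) = 0.1084, h₀ = 1.4622 rad.
Bracket: h₀ sin ϕ sin δ + cos ϕ cos δ sin h₀ = 1.4622×-0.40674×0.23663 + 0.91355×0.97160×0.99410 = -0.140732 + 0.882368 = 0.741636.
Q̄ = (S_0/π) × [bracket] = (2178/π) × 0.741636 = 514.16 W/m².
Ratio Q̄_A / Q̄_B = 650.68 / 514.16 = 1.266.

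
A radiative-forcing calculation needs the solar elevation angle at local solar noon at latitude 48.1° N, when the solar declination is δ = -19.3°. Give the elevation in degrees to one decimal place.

At local noon the hour angle is zero, so the zenith angle equals |φ − δ| = |+48.1° − (-19.300°)| = 67.400°.
Elevation = 90° − 67.400° = 22.6°.

22.6°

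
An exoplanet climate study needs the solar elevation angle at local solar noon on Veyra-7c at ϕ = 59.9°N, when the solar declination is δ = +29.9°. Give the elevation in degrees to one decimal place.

60.0°

At local noon the hour angle is zero, so the zenith angle equals |ϕ − δ| = |+59.9° − (+29.900°)| = 30.000°.
Elevation = 90° − 30.000° = 60.0°.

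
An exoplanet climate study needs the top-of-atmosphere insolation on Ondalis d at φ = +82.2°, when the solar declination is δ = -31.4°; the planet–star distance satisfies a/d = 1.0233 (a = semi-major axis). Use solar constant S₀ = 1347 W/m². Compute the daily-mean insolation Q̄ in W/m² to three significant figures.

cos H₀ = −tan(+82.2°) tan(-31.400°) = 4.4560 ≥ 1 ⇒ polar night, H₀ = 0 and Q̄ = 0.
Inverse-square distance factor (a/d)² = 1.0233² = 1.047143.

Q̄ ≈ 0.00 W/m²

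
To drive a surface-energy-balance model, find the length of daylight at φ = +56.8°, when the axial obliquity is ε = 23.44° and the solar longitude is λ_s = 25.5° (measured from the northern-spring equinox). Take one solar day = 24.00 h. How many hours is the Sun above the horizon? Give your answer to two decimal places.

Solar declination: sin δ = sin ε · sin λ_s = sin 23.44° × sin 25.5° = 0.17125, so δ = +9.861°.
cos H₀ = −tan φ · tan δ = −tan(+56.8°) × tan(+9.861°) = -0.2656, so H₀ = 1.8396 rad = 105.40°.
Daylight = 2H₀/(2π) × 24.00 h = (1.8396/π) × 24.00 = 14.05 h.

14.05 h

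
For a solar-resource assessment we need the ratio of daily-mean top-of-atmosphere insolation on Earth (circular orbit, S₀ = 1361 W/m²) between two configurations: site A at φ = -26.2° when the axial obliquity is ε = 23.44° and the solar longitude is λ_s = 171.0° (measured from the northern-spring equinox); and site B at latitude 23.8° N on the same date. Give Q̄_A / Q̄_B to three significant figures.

Q̄_A / Q̄_B ≈ 0.895

— Configuration A (φ=-26.2°):
Solar declination: sin δ = sin ε · sin λ_s = sin 23.44° × sin 171.0° = 0.06223, so δ = +3.568°.
cos H₀ = −tan(-26.2°) tan(+3.568°) = 0.0307, H₀ = 1.5401 rad.
Bracket: H₀ sin φ sin δ + cos φ cos δ sin H₀ = 1.5401×-0.44151×0.06223 + 0.89726×0.99806×0.99953 = -0.042315 + 0.895098 = 0.852783.
Q̄ = (S₀/π) × [bracket] = (1361/π) × 0.852783 = 369.44 W/m².
— Configuration B (φ=+23.8°):
cos H₀ = −tan(+23.8°) tan(+3.568°) = -0.0275, H₀ = 1.5983 rad.
Bracket: H₀ sin φ sin δ + cos φ cos δ sin H₀ = 1.5983×0.40355×0.06223 + 0.91496×0.99806×0.99962 = 0.040138 + 0.912838 = 0.952976.
Q̄ = (S₀/π) × [bracket] = (1361/π) × 0.952976 = 412.85 W/m².
Ratio Q̄_A / Q̄_B = 369.44 / 412.85 = 0.8949.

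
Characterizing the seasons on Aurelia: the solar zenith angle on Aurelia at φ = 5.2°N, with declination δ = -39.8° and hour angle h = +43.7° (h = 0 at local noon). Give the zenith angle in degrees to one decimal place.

θ_z = 60.3°

cos θ_z = sin φ sin δ + cos φ cos δ cos h = -0.058015 + 0.553158 = 0.495143.
θ_z = arccos(0.495143) = 60.3°.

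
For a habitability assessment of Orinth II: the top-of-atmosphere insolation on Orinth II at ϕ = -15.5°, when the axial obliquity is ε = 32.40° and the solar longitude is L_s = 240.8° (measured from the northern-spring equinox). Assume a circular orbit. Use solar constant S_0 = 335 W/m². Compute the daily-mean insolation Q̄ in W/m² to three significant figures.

Q̄ ≈ 113 W/m²

Solar declination: sin δ = sin ε · sin L_s = sin 32.40° × sin 240.8° = -0.46774, so δ = -27.887°.
cos h₀ = −tan(-15.5°) tan(-27.887°) = -0.1468, h₀ = 1.7181 rad.
Bracket: h₀ sin ϕ sin δ + cos ϕ cos δ sin h₀ = 1.7181×-0.26724×-0.46774 + 0.96363×0.88387×0.98917 = 0.214761 + 0.842499 = 1.057260.
Q̄ = (S_0/π) × [bracket] = (335/π) × 1.057260 = 112.7 W/m².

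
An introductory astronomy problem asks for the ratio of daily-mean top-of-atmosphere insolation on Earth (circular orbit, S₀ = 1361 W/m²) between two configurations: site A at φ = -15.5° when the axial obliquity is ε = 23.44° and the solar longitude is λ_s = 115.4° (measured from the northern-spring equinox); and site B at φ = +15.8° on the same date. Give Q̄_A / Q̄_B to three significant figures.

Q̄_A / Q̄_B ≈ 0.713

— Configuration A (φ=-15.5°):
Solar declination: sin δ = sin ε · sin λ_s = sin 23.44° × sin 115.4° = 0.35934, so δ = +21.059°.
cos H₀ = −tan(-15.5°) tan(+21.059°) = 0.1068, H₀ = 1.4638 rad.
Bracket: H₀ sin φ sin δ + cos φ cos δ sin H₀ = 1.4638×-0.26724×0.35934 + 0.96363×0.93321×0.99428 = -0.140569 + 0.894125 = 0.753556.
Q̄ = (S₀/π) × [bracket] = (1361/π) × 0.753556 = 326.46 W/m².
— Configuration B (φ=+15.8°):
cos H₀ = −tan(+15.8°) tan(+21.059°) = -0.1090, H₀ = 1.6800 rad.
Bracket: H₀ sin φ sin δ + cos φ cos δ sin H₀ = 1.6800×0.27228×0.35934 + 0.96222×0.93321×0.99405 = 0.164373 + 0.892611 = 1.056984.
Q̄ = (S₀/π) × [bracket] = (1361/π) × 1.056984 = 457.91 W/m².
Ratio Q̄_A / Q̄_B = 326.46 / 457.91 = 0.7129.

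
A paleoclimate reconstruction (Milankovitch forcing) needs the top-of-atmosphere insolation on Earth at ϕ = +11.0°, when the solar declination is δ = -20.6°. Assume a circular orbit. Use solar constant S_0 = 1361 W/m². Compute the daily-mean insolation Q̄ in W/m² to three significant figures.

cos h₀ = −tan(+11.0°) tan(-20.600°) = 0.0731, h₀ = 1.4977 rad.
Bracket: h₀ sin ϕ sin δ + cos ϕ cos δ sin h₀ = 1.4977×0.19081×-0.35184 + 0.98163×0.93606×0.99733 = -0.100547 + 0.916411 = 0.815864.
Q̄ = (S_0/π) × [bracket] = (1361/π) × 0.815864 = 353.4 W/m².

Q̄ ≈ 353 W/m²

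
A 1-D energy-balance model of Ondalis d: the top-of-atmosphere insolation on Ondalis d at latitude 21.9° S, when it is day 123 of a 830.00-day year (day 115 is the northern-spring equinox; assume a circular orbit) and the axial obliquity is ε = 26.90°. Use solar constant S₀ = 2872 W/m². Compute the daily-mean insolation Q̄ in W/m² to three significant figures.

Q̄ ≈ 833 W/m²

Solar longitude: λ_s = 360° × (123 − 115)/830.00 = 3.470°.
sin δ = sin 26.90° × sin 3.470° = 0.02738, so δ = +1.569°.
cos H₀ = −tan(-21.9°) tan(+1.569°) = 0.0110, H₀ = 1.5598 rad.
Bracket: H₀ sin φ sin δ + cos φ cos δ sin H₀ = 1.5598×-0.37299×0.02738 + 0.92784×0.99963×0.99994 = -0.015929 + 0.927441 = 0.911512.
Q̄ = (S₀/π) × [bracket] = (2872/π) × 0.911512 = 833.3 W/m².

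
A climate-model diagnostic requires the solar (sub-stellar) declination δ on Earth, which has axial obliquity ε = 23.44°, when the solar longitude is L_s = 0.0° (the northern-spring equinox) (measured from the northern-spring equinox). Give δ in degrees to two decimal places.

sin δ = sin ε · sin L_s = sin 23.44° × sin 0.0° = 0.000000.
δ = arcsin(0.000000) = +0.00°.

δ = +0.00°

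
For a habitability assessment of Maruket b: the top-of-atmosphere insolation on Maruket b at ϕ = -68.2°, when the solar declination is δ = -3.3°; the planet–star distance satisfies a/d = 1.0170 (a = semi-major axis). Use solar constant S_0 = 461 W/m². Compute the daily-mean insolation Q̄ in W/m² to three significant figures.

Q̄ ≈ 69.6 W/m²

cos h₀ = −tan(-68.2°) tan(-3.300°) = -0.1442, h₀ = 1.7155 rad.
Bracket: h₀ sin ϕ sin δ + cos ϕ cos δ sin h₀ = 1.7155×-0.92849×-0.05756 + 0.37137×0.99834×0.98955 = 0.091683 + 0.366879 = 0.458562.
Inverse-square distance factor (a/d)² = 1.0170² = 1.034289.
Q̄ = (S_0/π) × 1.034289 × [bracket] = (461/π) × 1.034289 × 0.458562 = 69.60 W/m².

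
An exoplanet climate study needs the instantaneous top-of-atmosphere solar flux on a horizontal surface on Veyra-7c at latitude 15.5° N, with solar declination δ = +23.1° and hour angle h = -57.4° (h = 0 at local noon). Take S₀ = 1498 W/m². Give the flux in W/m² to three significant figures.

cos θ_z = sin φ sin δ + cos φ cos δ cos h = 0.104848 + 0.477549 = 0.582397.
Flux = S₀ · cos θ_z = 1498 × 0.582397 = 872.4 W/m².

872 W/m²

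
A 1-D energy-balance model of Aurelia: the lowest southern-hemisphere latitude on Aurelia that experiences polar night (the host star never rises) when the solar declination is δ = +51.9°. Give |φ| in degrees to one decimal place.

|φ| = 38.1°

Polar night requires cos H₀ = −tan φ tan δ ≥ 1, i.e. tan φ tan δ ≤ −1.
The boundary is |tan φ| · |tan δ| = 1, so |φ| = 90° − |δ| = 90° − 51.9° = 38.1° in the southern hemisphere.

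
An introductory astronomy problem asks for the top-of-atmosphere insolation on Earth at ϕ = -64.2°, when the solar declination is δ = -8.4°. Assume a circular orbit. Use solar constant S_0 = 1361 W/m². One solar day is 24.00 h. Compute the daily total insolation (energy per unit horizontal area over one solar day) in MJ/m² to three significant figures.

cos h₀ = −tan(-64.2°) tan(-8.400°) = -0.3055, h₀ = 1.8812 rad.
Bracket: h₀ sin ϕ sin δ + cos ϕ cos δ sin h₀ = 1.8812×-0.90032×-0.14608 + 0.43523×0.98927×0.95220 = 0.247413 + 0.409979 = 0.657392.
Q̄ = (S_0/π) × [bracket] = (1361/π) × 0.657392 = 284.80 W/m².
Daily total = Q̄ × 24.00 h × 3600 s/h = 284.80 × 24.00 × 3600 / 10⁶ = 24.61 MJ/m².

24.6 MJ/m²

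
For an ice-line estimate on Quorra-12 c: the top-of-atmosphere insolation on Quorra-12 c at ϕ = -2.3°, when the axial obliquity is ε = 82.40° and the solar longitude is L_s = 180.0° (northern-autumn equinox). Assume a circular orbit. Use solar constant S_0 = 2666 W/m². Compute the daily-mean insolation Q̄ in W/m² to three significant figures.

Q̄ ≈ 848 W/m²

Solar declination: sin δ = sin ε · sin L_s = sin 82.40° × sin 180.0° = 0.00000, so δ = +0.000°.
cos h₀ = −tan(-2.3°) tan(+0.000°) = 0.0000, h₀ = 1.5708 rad.
Bracket: h₀ sin ϕ sin δ + cos ϕ cos δ sin h₀ = 1.5708×-0.04013×0.00000 + 0.99919×1.00000×1.00000 = -0.000000 + 0.999190 = 0.999190.
Q̄ = (S_0/π) × [bracket] = (2666/π) × 0.999190 = 847.9 W/m².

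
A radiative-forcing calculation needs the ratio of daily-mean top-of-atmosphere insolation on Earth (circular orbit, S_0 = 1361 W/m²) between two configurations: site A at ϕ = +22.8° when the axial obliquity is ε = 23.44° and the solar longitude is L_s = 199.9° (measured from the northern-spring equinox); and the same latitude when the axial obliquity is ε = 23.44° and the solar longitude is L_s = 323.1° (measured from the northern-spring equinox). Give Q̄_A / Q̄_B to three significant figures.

Q̄_A / Q̄_B ≈ 1.10

— Configuration A (ϕ=+22.8°):
Solar declination: sin δ = sin ε · sin L_s = sin 23.44° × sin 199.9° = -0.13540, so δ = -7.782°.
cos h₀ = −tan(+22.8°) tan(-7.782°) = 0.0574, h₀ = 1.5133 rad.
Bracket: h₀ sin ϕ sin δ + cos ϕ cos δ sin h₀ = 1.5133×0.38752×-0.13540 + 0.92186×0.99079×0.99835 = -0.079403 + 0.911863 = 0.832460.
Q̄ = (S_0/π) × [bracket] = (1361/π) × 0.832460 = 360.64 W/m².
— Configuration B (ϕ=+22.8°):
Solar declination: sin δ = sin ε · sin L_s = sin 23.44° × sin 323.1° = -0.23884, so δ = -13.818°.
cos h₀ = −tan(+22.8°) tan(-13.818°) = 0.1034, h₀ = 1.4672 rad.
Bracket: h₀ sin ϕ sin δ + cos ϕ cos δ sin h₀ = 1.4672×0.38752×-0.23884 + 0.92186×0.97106×0.99464 = -0.135797 + 0.890383 = 0.754586.
Q̄ = (S_0/π) × [bracket] = (1361/π) × 0.754586 = 326.90 W/m².
Ratio Q̄_A / Q̄_B = 360.64 / 326.90 = 1.103.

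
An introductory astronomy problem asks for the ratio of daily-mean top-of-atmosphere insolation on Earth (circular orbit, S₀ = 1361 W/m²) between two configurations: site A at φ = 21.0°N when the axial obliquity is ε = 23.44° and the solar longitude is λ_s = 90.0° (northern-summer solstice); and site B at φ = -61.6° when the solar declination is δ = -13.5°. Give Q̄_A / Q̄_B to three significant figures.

Q̄_A / Q̄_B ≈ 1.31

— Configuration A (φ=+21.0°):
Solar declination: sin δ = sin ε · sin λ_s = sin 23.44° × sin 90.0° = 0.39779, so δ = +23.440°.
cos H₀ = −tan(+21.0°) tan(+23.440°) = -0.1664, H₀ = 1.7380 rad.
Bracket: H₀ sin φ sin δ + cos φ cos δ sin H₀ = 1.7380×0.35837×0.39779 + 0.93358×0.91748×0.98605 = 0.247762 + 0.844592 = 1.092354.
Q̄ = (S₀/π) × [bracket] = (1361/π) × 1.092354 = 473.23 W/m².
— Configuration B (φ=-61.6°):
cos H₀ = −tan(-61.6°) tan(-13.500°) = -0.4440, H₀ = 2.0309 rad.
Bracket: H₀ sin φ sin δ + cos φ cos δ sin H₀ = 2.0309×-0.87965×-0.23345 + 0.47562×0.97237×0.89602 = 0.417054 + 0.414390 = 0.831444.
Q̄ = (S₀/π) × [bracket] = (1361/π) × 0.831444 = 360.20 W/m².
Ratio Q̄_A / Q̄_B = 473.23 / 360.20 = 1.314.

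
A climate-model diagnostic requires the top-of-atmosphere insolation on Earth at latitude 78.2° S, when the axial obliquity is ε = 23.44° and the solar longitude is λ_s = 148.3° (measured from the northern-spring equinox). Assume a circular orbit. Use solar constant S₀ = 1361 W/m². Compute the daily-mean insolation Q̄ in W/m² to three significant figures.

Q̄ ≈ 0.00 W/m²

Solar declination: sin δ = sin ε · sin λ_s = sin 23.44° × sin 148.3° = 0.20903, so δ = +12.065°.
cos H₀ = −tan(-78.2°) tan(+12.065°) = 1.0232 ≥ 1 ⇒ polar night, H₀ = 0 and Q̄ = 0.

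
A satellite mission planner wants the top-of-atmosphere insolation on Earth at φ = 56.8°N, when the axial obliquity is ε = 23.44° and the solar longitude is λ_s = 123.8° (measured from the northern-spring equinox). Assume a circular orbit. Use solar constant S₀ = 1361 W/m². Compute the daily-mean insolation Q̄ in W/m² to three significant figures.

Solar declination: sin δ = sin ε · sin λ_s = sin 23.44° × sin 123.8° = 0.33056, so δ = +19.303°.
cos H₀ = −tan(+56.8°) tan(+19.303°) = -0.5352, H₀ = 2.1356 rad.
Bracket: H₀ sin φ sin δ + cos φ cos δ sin H₀ = 2.1356×0.83676×0.33056 + 0.54756×0.94379×0.84471 = 0.590706 + 0.436531 = 1.027237.
Q̄ = (S₀/π) × [bracket] = (1361/π) × 1.027237 = 445.0 W/m².

Q̄ ≈ 445 W/m²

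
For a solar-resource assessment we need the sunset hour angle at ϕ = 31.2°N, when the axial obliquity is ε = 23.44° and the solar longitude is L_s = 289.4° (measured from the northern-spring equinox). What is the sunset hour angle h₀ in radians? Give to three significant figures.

Solar declination: sin δ = sin ε · sin L_s = sin 23.44° × sin 289.4° = -0.37520, so δ = -22.037°.
cos h₀ = −tan ϕ · tan δ = −tan(+31.2°) × tan(-22.037°) = 0.2451, so h₀ = 1.3231 rad = 75.81°.

h₀ = 1.32 rad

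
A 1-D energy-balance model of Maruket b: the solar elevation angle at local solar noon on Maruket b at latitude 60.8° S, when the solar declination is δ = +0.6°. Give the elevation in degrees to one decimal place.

28.6°

At local noon the hour angle is zero, so the zenith angle equals |φ − δ| = |-60.8° − (+0.600°)| = 61.400°.
Elevation = 90° − 61.400° = 28.6°.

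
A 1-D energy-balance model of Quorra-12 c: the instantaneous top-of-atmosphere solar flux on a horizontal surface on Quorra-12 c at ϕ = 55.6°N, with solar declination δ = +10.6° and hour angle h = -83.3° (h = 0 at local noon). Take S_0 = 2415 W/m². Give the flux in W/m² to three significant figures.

cos θ_z = sin ϕ sin δ + cos ϕ cos δ cos h = 0.151781 + 0.064790 = 0.216571.
Flux = S_0 · cos θ_z = 2415 × 0.216571 = 523.0 W/m².

523 W/m²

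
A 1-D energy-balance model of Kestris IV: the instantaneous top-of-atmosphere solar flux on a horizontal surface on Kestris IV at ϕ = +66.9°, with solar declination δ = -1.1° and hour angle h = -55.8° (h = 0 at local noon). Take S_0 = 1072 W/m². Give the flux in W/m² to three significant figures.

217 W/m²

cos θ_z = sin ϕ sin δ + cos ϕ cos δ cos h = -0.017658 + 0.220486 = 0.202828.
Flux = S_0 · cos θ_z = 1072 × 0.202828 = 217.4 W/m².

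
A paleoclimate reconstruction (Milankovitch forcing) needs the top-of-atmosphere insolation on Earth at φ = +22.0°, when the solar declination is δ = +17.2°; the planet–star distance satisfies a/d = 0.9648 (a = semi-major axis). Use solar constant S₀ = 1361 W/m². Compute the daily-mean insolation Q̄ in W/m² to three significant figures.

Q̄ ≈ 430 W/m²

cos H₀ = −tan(+22.0°) tan(+17.200°) = -0.1251, H₀ = 1.6962 rad.
Bracket: H₀ sin φ sin δ + cos φ cos δ sin H₀ = 1.6962×0.37461×0.29571 + 0.92718×0.95528×0.99215 = 0.187898 + 0.878764 = 1.066662.
Inverse-square distance factor (a/d)² = 0.9648² = 0.930839.
Q̄ = (S₀/π) × 0.930839 × [bracket] = (1361/π) × 0.930839 × 1.066662 = 430.1 W/m².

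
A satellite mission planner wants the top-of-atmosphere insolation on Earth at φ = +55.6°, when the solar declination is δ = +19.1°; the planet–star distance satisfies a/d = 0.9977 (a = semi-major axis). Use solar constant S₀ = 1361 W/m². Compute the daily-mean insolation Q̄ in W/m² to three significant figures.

Q̄ ≈ 443 W/m²

cos H₀ = −tan(+55.6°) tan(+19.100°) = -0.5057, H₀ = 2.1010 rad.
Bracket: H₀ sin φ sin δ + cos φ cos δ sin H₀ = 2.1010×0.82511×0.32722 + 0.56497×0.94495×0.86269 = 0.567254 + 0.460563 = 1.027817.
Inverse-square distance factor (a/d)² = 0.9977² = 0.995405.
Q̄ = (S₀/π) × 0.995405 × [bracket] = (1361/π) × 0.995405 × 1.027817 = 443.2 W/m².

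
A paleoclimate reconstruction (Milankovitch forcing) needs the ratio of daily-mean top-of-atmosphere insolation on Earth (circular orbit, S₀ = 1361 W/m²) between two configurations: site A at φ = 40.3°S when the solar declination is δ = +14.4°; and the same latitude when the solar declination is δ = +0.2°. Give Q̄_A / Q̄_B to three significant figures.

Q̄_A / Q̄_B ≈ 0.663

— Configuration A (φ=-40.3°):
cos H₀ = −tan(-40.3°) tan(+14.400°) = 0.2177, H₀ = 1.3513 rad.
Bracket: H₀ sin φ sin δ + cos φ cos δ sin H₀ = 1.3513×-0.64679×0.24869 + 0.76267×0.96858×0.97601 = -0.217357 + 0.720985 = 0.503628.
Q̄ = (S₀/π) × [bracket] = (1361/π) × 0.503628 = 218.18 W/m².
— Configuration B (φ=-40.3°):
cos H₀ = −tan(-40.3°) tan(+0.200°) = 0.0030, H₀ = 1.5678 rad.
Bracket: H₀ sin φ sin δ + cos φ cos δ sin H₀ = 1.5678×-0.64679×0.00349 + 0.76267×0.99999×1.00000 = -0.003539 + 0.762662 = 0.759123.
Q̄ = (S₀/π) × [bracket] = (1361/π) × 0.759123 = 328.87 W/m².
Ratio Q̄_A / Q̄_B = 218.18 / 328.87 = 0.6634.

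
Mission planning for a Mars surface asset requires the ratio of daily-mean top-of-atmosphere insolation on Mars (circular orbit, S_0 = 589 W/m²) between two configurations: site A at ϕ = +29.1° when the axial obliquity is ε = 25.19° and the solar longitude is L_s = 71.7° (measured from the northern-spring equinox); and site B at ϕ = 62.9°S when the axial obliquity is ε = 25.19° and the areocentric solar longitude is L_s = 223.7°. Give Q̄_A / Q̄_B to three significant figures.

— Configuration A (ϕ=+29.1°):
Solar declination: sin δ = sin ε · sin L_s = sin 25.19° × sin 71.7° = 0.40410, so δ = +23.834°.
cos h₀ = −tan(+29.1°) tan(+23.834°) = -0.2459, h₀ = 1.8192 rad.
Bracket: h₀ sin ϕ sin δ + cos ϕ cos δ sin h₀ = 1.8192×0.48634×0.40410 + 0.87377×0.91472×0.96930 = 0.357527 + 0.774718 = 1.132245.
Q̄ = (S_0/π) × [bracket] = (589/π) × 1.132245 = 212.28 W/m².
— Configuration B (ϕ=-62.9°):
sin δ = sin 25.19° × sin 223.7° = -0.29405, so δ = -17.101°.
cos h₀ = −tan(-62.9°) tan(-17.101°) = -0.6012, h₀ = 2.2158 rad.
Bracket: h₀ sin ϕ sin δ + cos ϕ cos δ sin h₀ = 2.2158×-0.89021×-0.29405 + 0.45554×0.95579×0.79909 = 0.580022 + 0.347924 = 0.927946.
Q̄ = (S_0/π) × [bracket] = (589/π) × 0.927946 = 173.98 W/m².
Ratio Q̄_A / Q̄_B = 212.28 / 173.98 = 1.220.

Q̄_A / Q̄_B ≈ 1.22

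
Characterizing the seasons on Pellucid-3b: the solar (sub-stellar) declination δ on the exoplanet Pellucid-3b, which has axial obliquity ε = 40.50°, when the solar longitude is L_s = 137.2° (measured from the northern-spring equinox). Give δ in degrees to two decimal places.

δ = +26.18°

sin δ = sin ε · sin L_s = sin 40.50° × sin 137.2° = 0.441262.
δ = arcsin(0.441262) = +26.18°.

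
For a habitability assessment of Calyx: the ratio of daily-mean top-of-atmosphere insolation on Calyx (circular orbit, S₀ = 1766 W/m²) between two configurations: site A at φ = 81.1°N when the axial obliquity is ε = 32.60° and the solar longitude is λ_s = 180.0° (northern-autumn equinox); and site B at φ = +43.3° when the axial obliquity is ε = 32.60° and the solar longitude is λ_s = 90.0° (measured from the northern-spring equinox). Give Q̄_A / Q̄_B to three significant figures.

Q̄_A / Q̄_B ≈ 0.118

— Configuration A (φ=+81.1°):
Solar declination: sin δ = sin ε · sin λ_s = sin 32.60° × sin 180.0° = 0.00000, so δ = +0.000°.
cos H₀ = −tan(+81.1°) tan(+0.000°) = -0.0000, H₀ = 1.5708 rad.
Bracket: H₀ sin φ sin δ + cos φ cos δ sin H₀ = 1.5708×0.98796×0.00000 + 0.15471×1.00000×1.00000 = 0.000000 + 0.154710 = 0.154710.
Q̄ = (S₀/π) × [bracket] = (1766/π) × 0.154710 = 86.968 W/m².
— Configuration B (φ=+43.3°):
Solar declination: sin δ = sin ε · sin λ_s = sin 32.60° × sin 90.0° = 0.53877, so δ = +32.600°.
cos H₀ = −tan(+43.3°) tan(+32.600°) = -0.6027, H₀ = 2.2176 rad.
Bracket: H₀ sin φ sin δ + cos φ cos δ sin H₀ = 2.2176×0.68582×0.53877 + 0.72777×0.84245×0.79800 = 0.819402 + 0.489262 = 1.308664.
Q̄ = (S₀/π) × [bracket] = (1766/π) × 1.308664 = 735.65 W/m².
Ratio Q̄_A / Q̄_B = 86.968 / 735.65 = 0.1182.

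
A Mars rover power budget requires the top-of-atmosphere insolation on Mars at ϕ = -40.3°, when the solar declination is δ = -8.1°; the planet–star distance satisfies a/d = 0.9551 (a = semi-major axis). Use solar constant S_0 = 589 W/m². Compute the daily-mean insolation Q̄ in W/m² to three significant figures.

cos h₀ = −tan(-40.3°) tan(-8.100°) = -0.1207, h₀ = 1.6918 rad.
Bracket: h₀ sin ϕ sin δ + cos ϕ cos δ sin h₀ = 1.6918×-0.64679×-0.14090 + 0.76267×0.99002×0.99269 = 0.154178 + 0.749539 = 0.903717.
Inverse-square distance factor (a/d)² = 0.9551² = 0.912216.
Q̄ = (S_0/π) × 0.912216 × [bracket] = (589/π) × 0.912216 × 0.903717 = 154.6 W/m².

Q̄ ≈ 155 W/m²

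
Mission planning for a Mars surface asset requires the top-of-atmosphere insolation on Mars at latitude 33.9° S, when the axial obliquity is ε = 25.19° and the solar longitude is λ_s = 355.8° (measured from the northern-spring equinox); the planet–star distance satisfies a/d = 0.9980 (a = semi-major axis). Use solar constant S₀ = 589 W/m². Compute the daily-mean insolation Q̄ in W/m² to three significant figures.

Solar declination: sin δ = sin ε · sin λ_s = sin 25.19° × sin 355.8° = -0.03117, so δ = -1.786°.
cos H₀ = −tan(-33.9°) tan(-1.786°) = -0.0210, H₀ = 1.5918 rad.
Bracket: H₀ sin φ sin δ + cos φ cos δ sin H₀ = 1.5918×-0.55775×-0.03117 + 0.83001×0.99951×0.99978 = 0.027674 + 0.829421 = 0.857095.
Inverse-square distance factor (a/d)² = 0.9980² = 0.996004.
Q̄ = (S₀/π) × 0.996004 × [bracket] = (589/π) × 0.996004 × 0.857095 = 160.0 W/m².

Q̄ ≈ 160 W/m²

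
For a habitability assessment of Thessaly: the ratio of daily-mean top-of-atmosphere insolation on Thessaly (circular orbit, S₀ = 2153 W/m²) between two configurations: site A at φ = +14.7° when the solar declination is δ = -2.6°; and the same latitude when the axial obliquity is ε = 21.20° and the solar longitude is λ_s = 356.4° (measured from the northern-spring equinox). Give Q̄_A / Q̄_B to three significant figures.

— Configuration A (φ=+14.7°):
cos H₀ = −tan(+14.7°) tan(-2.600°) = 0.0119, H₀ = 1.5589 rad.
Bracket: H₀ sin φ sin δ + cos φ cos δ sin H₀ = 1.5589×0.25376×-0.04536 + 0.96727×0.99897×0.99993 = -0.017944 + 0.966206 = 0.948262.
Q̄ = (S₀/π) × [bracket] = (2153/π) × 0.948262 = 649.86 W/m².
— Configuration B (φ=+14.7°):
Solar declination: sin δ = sin ε · sin λ_s = sin 21.20° × sin 356.4° = -0.02271, so δ = -1.301°.
cos H₀ = −tan(+14.7°) tan(-1.301°) = 0.0060, H₀ = 1.5648 rad.
Bracket: H₀ sin φ sin δ + cos φ cos δ sin H₀ = 1.5648×0.25376×-0.02271 + 0.96727×0.99974×0.99998 = -0.009018 + 0.966999 = 0.957981.
Q̄ = (S₀/π) × [bracket] = (2153/π) × 0.957981 = 656.52 W/m².
Ratio Q̄_A / Q̄_B = 649.86 / 656.52 = 0.9899.

Q̄_A / Q̄_B ≈ 0.990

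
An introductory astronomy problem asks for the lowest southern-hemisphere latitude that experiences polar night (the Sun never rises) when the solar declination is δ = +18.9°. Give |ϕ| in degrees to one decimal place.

|ϕ| = 71.1°

Polar night requires cos h₀ = −tan ϕ tan δ ≥ 1, i.e. tan ϕ tan δ ≤ −1.
The boundary is |tan ϕ| · |tan δ| = 1, so |ϕ| = 90° − |δ| = 90° − 18.9° = 71.1° in the southern hemisphere.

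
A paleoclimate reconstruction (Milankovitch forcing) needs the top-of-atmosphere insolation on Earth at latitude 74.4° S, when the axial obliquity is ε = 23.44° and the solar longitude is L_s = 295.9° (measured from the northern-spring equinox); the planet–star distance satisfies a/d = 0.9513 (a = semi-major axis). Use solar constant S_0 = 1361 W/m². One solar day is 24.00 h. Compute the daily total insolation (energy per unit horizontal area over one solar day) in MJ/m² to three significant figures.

Solar declination: sin δ = sin ε · sin L_s = sin 23.44° × sin 295.9° = -0.35783, so δ = -20.967°.
cos h₀ = −tan(-74.4°) tan(-20.967°) = -1.3725 ≤ −1 ⇒ polar day, h₀ = π.
Bracket: h₀ sin ϕ sin δ + cos ϕ cos δ sin h₀ = 3.1416×-0.96316×-0.35783 + 0.26892×0.93379×0.00000 = 1.082745 + 0.000000 = 1.082745.
Inverse-square distance factor (a/d)² = 0.9513² = 0.904972.
Q̄ = (S_0/π) × 0.904972 × [bracket] = (1361/π) × 0.904972 × 1.082745 = 424.49 W/m².
Daily total = Q̄ × 24.00 h × 3600 s/h = 424.49 × 24.00 × 3600 / 10⁶ = 36.68 MJ/m².

36.7 MJ/m²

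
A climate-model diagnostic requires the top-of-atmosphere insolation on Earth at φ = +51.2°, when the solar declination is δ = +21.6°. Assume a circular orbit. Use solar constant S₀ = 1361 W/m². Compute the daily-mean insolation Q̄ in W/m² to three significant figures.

cos H₀ = −tan(+51.2°) tan(+21.600°) = -0.4924, H₀ = 2.0857 rad.
Bracket: H₀ sin φ sin δ + cos φ cos δ sin H₀ = 2.0857×0.77934×0.36812 + 0.62660×0.92978×0.87035 = 0.598368 + 0.507066 = 1.105434.
Q̄ = (S₀/π) × [bracket] = (1361/π) × 1.105434 = 478.9 W/m².

Q̄ ≈ 479 W/m²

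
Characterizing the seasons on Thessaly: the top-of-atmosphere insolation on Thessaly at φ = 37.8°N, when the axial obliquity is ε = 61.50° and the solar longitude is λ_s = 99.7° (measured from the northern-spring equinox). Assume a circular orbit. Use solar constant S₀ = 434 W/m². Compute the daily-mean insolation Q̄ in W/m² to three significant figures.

Q̄ ≈ 230 W/m²

Solar declination: sin δ = sin ε · sin λ_s = sin 61.50° × sin 99.7° = 0.86625, so δ = +60.026°.
cos H₀ = −tan(+37.8°) tan(+60.026°) = -1.3449 ≤ −1 ⇒ polar day, H₀ = π.
Bracket: H₀ sin φ sin δ + cos φ cos δ sin H₀ = 3.1416×0.61291×0.86625 + 0.79016×0.49961×0.00000 = 1.667980 + 0.000000 = 1.667980.
Q̄ = (S₀/π) × [bracket] = (434/π) × 1.667980 = 230.4 W/m².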